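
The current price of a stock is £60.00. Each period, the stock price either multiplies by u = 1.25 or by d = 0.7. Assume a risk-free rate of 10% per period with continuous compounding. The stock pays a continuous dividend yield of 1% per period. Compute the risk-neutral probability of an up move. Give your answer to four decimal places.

p = 0.7167

Per-period risk-free factor R = e^0.1 = 1.1052; dividend-adjusted growth = e^(0.1−0.01) = 1.0942.
Risk-neutral probability p = (1.0942 − 0.7)/(1.25 − 0.7) = 0.3942/0.5500 = 0.7167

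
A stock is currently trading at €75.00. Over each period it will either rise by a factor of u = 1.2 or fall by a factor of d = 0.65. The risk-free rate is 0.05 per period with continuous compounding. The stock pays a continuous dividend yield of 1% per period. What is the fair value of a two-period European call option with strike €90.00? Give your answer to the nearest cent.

Per-period risk-free factor R = e^0.05 = 1.0513; dividend-adjusted growth = e^(0.05−0.01) = 1.0408.
Risk-neutral probability p = (1.0408 − 0.65)/(1.2 − 0.65) = 0.3908/0.5500 = 0.7106
Terminal stock prices: S_uu = 108, S_ud = 58.5, S_dd = 31.69
Terminal payoffs (S − K): max(18, 0) = 18, max(-31.5, 0) = 0, max(-58.31, 0) = 0
Node u (S = 90): V_u = e^(−0.05)·[0.7106·18.0000 + 0.2894·0.0000] = 12.1664
Node d (S = 48.75): V_d = e^(−0.05)·[0.7106·0.0000 + 0.2894·0.0000] = 0.0000
Node 0 (S = 75): V_0 = e^(−0.05)·[0.7106·12.1664 + 0.2894·0.0000] = 8.2234

€8.22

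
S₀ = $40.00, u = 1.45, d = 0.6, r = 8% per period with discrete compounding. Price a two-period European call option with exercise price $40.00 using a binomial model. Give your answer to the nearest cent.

$12.06

Risk-neutral probability p = (1 + 0.08 − 0.6)/(1.45 − 0.6) = 0.4800/0.8500 = 0.5647
Terminal stock prices: S_uu = 84.1, S_ud = 34.8, S_dd = 14.4
Terminal payoffs (S − K): max(44.1, 0) = 44.1, max(-5.2, 0) = 0, max(-25.6, 0) = 0
Node u (S = 58): V_u = 1/1.08·[0.5647·44.1000 + 0.4353·0.0000] = 23.0588
Node d (S = 24): V_d = 1/1.08·[0.5647·0.0000 + 0.4353·0.0000] = 0.0000
Node 0 (S = 40): V_0 = 1/1.08·[0.5647·23.0588 + 0.4353·0.0000] = 12.0569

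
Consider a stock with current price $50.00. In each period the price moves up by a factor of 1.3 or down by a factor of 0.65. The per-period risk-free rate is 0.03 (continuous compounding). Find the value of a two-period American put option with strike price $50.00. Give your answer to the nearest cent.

Risk-neutral probability p = (e^0.03 − 0.65)/(1.3 − 0.65) = 0.3805/0.6500 = 0.5853
Terminal stock prices: S_uu = 84.5, S_ud = 42.25, S_dd = 21.13
Terminal payoffs (K − S): max(-34.5, 0) = 0, max(7.75, 0) = 7.75, max(28.87, 0) = 28.87
Node u (S = 65): continuation = e^(−0.03)·[0.5853·0.0000 + 0.4147·7.7500] = 3.1188; exercise value = 0.0000 ≤ continuation, so V_u = 3.1188
Node d (S = 32.5): continuation = e^(−0.03)·[0.5853·7.7500 + 0.4147·28.8750] = 16.0223; exercise value = 17.5000 > continuation, so V_d = 17.5000 (exercise)
Node 0 (S = 50): continuation = e^(−0.03)·[0.5853·3.1188 + 0.4147·17.5000] = 8.8141; exercise value = 0.0000 ≤ continuation, so V_0 = 8.8141

$8.81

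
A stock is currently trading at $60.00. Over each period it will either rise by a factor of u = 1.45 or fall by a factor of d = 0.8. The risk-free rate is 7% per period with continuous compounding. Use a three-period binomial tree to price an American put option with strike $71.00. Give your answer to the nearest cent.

$14.21

Risk-neutral probability p = (e^0.07 − 0.8)/(1.45 − 0.8) = 0.2725/0.6500 = 0.4192
Terminal stock prices: S_uuu = 182.9, S_uud = 100.9, S_udd = 55.68, S_ddd = 30.72
Terminal payoffs (K − S): max(-111.9, 0) = 0, max(-29.92, 0) = 0, max(15.32, 0) = 15.32, max(40.28, 0) = 40.28
Node uu (S = 126.2): continuation = e^(−0.07)·[0.4192·0.0000 + 0.5808·0.0000] = 0.0000; exercise value = 0.0000 ≤ continuation, so V_uu = 0.0000
Node ud (S = 69.6): continuation = e^(−0.07)·[0.4192·0.0000 + 0.5808·15.3200] = 8.2957; exercise value = 1.4000 ≤ continuation, so V_ud = 8.2957
Node dd (S = 38.4): continuation = e^(−0.07)·[0.4192·15.3200 + 0.5808·40.2800] = 27.8000; exercise value = 32.6000 > continuation, so V_dd = 32.6000 (exercise)
Node u (S = 87): continuation = e^(−0.07)·[0.4192·0.0000 + 0.5808·8.2957] = 4.4921; exercise value = 0.0000 ≤ continuation, so V_u = 4.4921
Node d (S = 48): continuation = e^(−0.07)·[0.4192·8.2957 + 0.5808·32.6000] = 20.8955; exercise value = 23.0000 > continuation, so V_d = 23.0000 (exercise)
Node 0 (S = 60): continuation = e^(−0.07)·[0.4192·4.4921 + 0.5808·23.0000] = 14.2103; exercise value = 11.0000 ≤ continuation, so V_0 = 14.2103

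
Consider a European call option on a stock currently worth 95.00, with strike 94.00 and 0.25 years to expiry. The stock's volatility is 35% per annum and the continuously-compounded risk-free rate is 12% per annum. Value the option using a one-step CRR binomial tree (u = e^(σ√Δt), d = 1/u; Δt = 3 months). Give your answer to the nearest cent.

CRR parameters: u = e^(σ√Δt) = e^(0.35·√0.25) = 1.1912, d = 1/u = 0.8395
Per-period rate: rΔt = 0.12·0.25 = 0.03, so R = e^0.03 = 1.0305
Risk-neutral probability p = (e^0.03 − 0.8395)/(1.1912 − 0.8395) = 0.1910/0.3518 = 0.5429
Terminal stock prices: S_u = 113.2, S_d = 79.75
Terminal payoffs (S − K): max(19.17, 0) = 19.17, max(-14.25, 0) = 0
Node 0 (S = 95): V_0 = e^(−0.03)·[0.5429·19.1684 + 0.4571·0.0000] = 10.0996

10.10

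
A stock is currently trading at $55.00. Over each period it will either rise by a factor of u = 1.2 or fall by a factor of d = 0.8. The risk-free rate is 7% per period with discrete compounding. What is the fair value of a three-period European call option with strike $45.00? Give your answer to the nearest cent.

$19.22

Risk-neutral probability p = (1 + 0.07 − 0.8)/(1.2 − 0.8) = 0.2700/0.4000 = 0.6750
Terminal stock prices: S_uuu = 95.04, S_uud = 63.36, S_udd = 42.24, S_ddd = 28.16
Terminal payoffs (S − K): max(50.04, 0) = 50.04, max(18.36, 0) = 18.36, max(-2.76, 0) = 0, max(-16.84, 0) = 0
Node uu (S = 79.2): V_uu = 1/1.07·[0.6750·50.0400 + 0.3250·18.3600] = 37.1439
Node ud (S = 52.8): V_ud = 1/1.07·[0.6750·18.3600 + 0.3250·0.0000] = 11.5822
Node dd (S = 35.2): V_dd = 1/1.07·[0.6750·0.0000 + 0.3250·0.0000] = 0.0000
Node u (S = 66): V_u = 1/1.07·[0.6750·37.1439 + 0.3250·11.5822] = 26.9499
Node d (S = 44): V_d = 1/1.07·[0.6750·11.5822 + 0.3250·0.0000] = 7.3066
Node 0 (S = 55): V_0 = 1/1.07·[0.6750·26.9499 + 0.3250·7.3066] = 19.2204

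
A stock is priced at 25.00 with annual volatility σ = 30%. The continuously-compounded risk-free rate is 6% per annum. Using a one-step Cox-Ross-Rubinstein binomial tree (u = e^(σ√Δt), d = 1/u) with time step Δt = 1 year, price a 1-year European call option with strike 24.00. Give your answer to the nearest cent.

CRR parameters: u = e^(σ√Δt) = e^(0.3·√1) = 1.3499, d = 1/u = 0.7408
Per-period rate: rΔt = 0.06·1 = 0.06, so R = e^0.06 = 1.0618
Risk-neutral probability p = (e^0.06 − 0.7408)/(1.3499 − 0.7408) = 0.3210/0.6090 = 0.5271
Terminal stock prices: S_u = 33.75, S_d = 18.52
Terminal payoffs (S − K): max(9.746, 0) = 9.746, max(-5.48, 0) = 0
Node 0 (S = 25): V_0 = e^(−0.06)·[0.5271·9.7465 + 0.4729·0.0000] = 4.8381

4.84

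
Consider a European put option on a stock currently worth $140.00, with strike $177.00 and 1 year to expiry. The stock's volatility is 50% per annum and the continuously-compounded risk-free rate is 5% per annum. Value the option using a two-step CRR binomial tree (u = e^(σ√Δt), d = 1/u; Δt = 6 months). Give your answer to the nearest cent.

$48.75

CRR parameters: u = e^(σ√Δt) = e^(0.5·√0.5) = 1.4241, d = 1/u = 0.7022
Per-period rate: rΔt = 0.05·0.5 = 0.025, so R = e^0.025 = 1.0253
Risk-neutral probability p = (e^0.025 − 0.7022)/(1.4241 − 0.7022) = 0.3231/0.7219 = 0.4476
Terminal stock prices: S_uu = 283.9, S_ud = 140, S_dd = 69.03
Terminal payoffs (K − S): max(-106.9, 0) = 0, max(37, 0) = 37, max(108, 0) = 108
Node u (S = 199.4): V_u = e^(−0.025)·[0.4476·0.0000 + 0.5524·37.0000] = 19.9346
Node d (S = 98.31): V_d = e^(−0.025)·[0.4476·37.0000 + 0.5524·107.9704] = 74.3235
Node 0 (S = 140): V_0 = e^(−0.025)·[0.4476·19.9346 + 0.5524·74.3235] = 48.7457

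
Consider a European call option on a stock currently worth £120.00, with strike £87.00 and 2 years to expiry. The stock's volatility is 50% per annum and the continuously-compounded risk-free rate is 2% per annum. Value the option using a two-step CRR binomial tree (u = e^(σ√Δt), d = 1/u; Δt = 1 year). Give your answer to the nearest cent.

£51.39

CRR parameters: u = e^(σ√Δt) = e^(0.5·√1) = 1.6487, d = 1/u = 0.6065
Per-period rate: rΔt = 0.02·1 = 0.02, so R = e^0.02 = 1.0202
Risk-neutral probability p = (e^0.02 − 0.6065)/(1.6487 − 0.6065) = 0.4137/1.0422 = 0.3969
Terminal stock prices: S_uu = 326.2, S_ud = 120, S_dd = 44.15
Terminal payoffs (S − K): max(239.2, 0) = 239.2, max(33, 0) = 33, max(-42.85, 0) = 0
Node u (S = 197.8): V_u = e^(−0.02)·[0.3969·239.1938 + 0.6031·33.0000] = 112.5693
Node d (S = 72.78): V_d = e^(−0.02)·[0.3969·33.0000 + 0.6031·0.0000] = 12.8391
Node 0 (S = 120): V_0 = e^(−0.02)·[0.3969·112.5693 + 0.6031·12.8391] = 51.3864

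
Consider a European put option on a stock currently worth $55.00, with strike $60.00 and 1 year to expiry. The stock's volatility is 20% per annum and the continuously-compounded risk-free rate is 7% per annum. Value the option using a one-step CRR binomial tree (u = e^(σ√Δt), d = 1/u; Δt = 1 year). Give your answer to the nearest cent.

$5.16

CRR parameters: u = e^(σ√Δt) = e^(0.2·√1) = 1.2214, d = 1/u = 0.8187
Per-period rate: rΔt = 0.07·1 = 0.07, so R = e^0.07 = 1.0725
Risk-neutral probability p = (e^0.07 − 0.8187)/(1.2214 − 0.8187) = 0.2538/0.4027 = 0.6302
Terminal stock prices: S_u = 67.18, S_d = 45.03
Terminal payoffs (K − S): max(-7.177, 0) = 0, max(14.97, 0) = 14.97
Node 0 (S = 55): V_0 = e^(−0.07)·[0.6302·0.0000 + 0.3698·14.9698] = 5.1611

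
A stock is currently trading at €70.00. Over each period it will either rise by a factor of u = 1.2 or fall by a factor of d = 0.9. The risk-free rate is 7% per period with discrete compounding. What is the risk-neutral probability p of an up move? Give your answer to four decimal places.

Risk-neutral probability p = (1 + 0.07 − 0.9)/(1.2 − 0.9) = 0.1700/0.3000 = 0.5667

p = 0.5667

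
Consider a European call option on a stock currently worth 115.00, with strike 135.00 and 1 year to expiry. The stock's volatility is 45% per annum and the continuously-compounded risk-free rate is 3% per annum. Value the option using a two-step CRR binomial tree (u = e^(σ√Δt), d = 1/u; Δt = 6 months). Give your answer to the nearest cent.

CRR parameters: u = e^(σ√Δt) = e^(0.45·√0.5) = 1.3746, d = 1/u = 0.7275
Per-period rate: rΔt = 0.03·0.5 = 0.015, so R = e^0.015 = 1.0151
Risk-neutral probability p = (e^0.015 − 0.7275)/(1.3746 − 0.7275) = 0.2877/0.6472 = 0.4445
Terminal stock prices: S_uu = 217.3, S_ud = 115, S_dd = 60.86
Terminal payoffs (S − K): max(82.31, 0) = 82.31, max(-20, 0) = 0, max(-74.14, 0) = 0
Node u (S = 158.1): V_u = e^(−0.015)·[0.4445·82.3107 + 0.5555·0.0000] = 36.0397
Node d (S = 83.66): V_d = e^(−0.015)·[0.4445·0.0000 + 0.5555·0.0000] = 0.0000
Node 0 (S = 115): V_0 = e^(−0.015)·[0.4445·36.0397 + 0.5555·0.0000] = 15.7800

15.78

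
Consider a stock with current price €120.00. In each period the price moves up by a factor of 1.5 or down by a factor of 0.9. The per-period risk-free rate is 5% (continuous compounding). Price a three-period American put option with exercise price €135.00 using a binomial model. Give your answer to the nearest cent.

Risk-neutral probability p = (e^0.05 − 0.9)/(1.5 − 0.9) = 0.1513/0.6000 = 0.2521
Terminal stock prices: S_uuu = 405, S_uud = 243, S_udd = 145.8, S_ddd = 87.48
Terminal payoffs (K − S): max(-270, 0) = 0, max(-108, 0) = 0, max(-10.8, 0) = 0, max(47.52, 0) = 47.52
Node uu (S = 270): continuation = e^(−0.05)·[0.2521·0.0000 + 0.7479·0.0000] = 0.0000; exercise value = 0.0000 ≤ continuation, so V_uu = 0.0000
Node ud (S = 162): continuation = e^(−0.05)·[0.2521·0.0000 + 0.7479·0.0000] = 0.0000; exercise value = 0.0000 ≤ continuation, so V_ud = 0.0000
Node dd (S = 97.2): continuation = e^(−0.05)·[0.2521·0.0000 + 0.7479·47.5200] = 33.8061; exercise value = 37.8000 > continuation, so V_dd = 37.8000 (exercise)
Node u (S = 180): continuation = e^(−0.05)·[0.2521·0.0000 + 0.7479·0.0000] = 0.0000; exercise value = 0.0000 ≤ continuation, so V_u = 0.0000
Node d (S = 108): continuation = e^(−0.05)·[0.2521·0.0000 + 0.7479·37.8000] = 26.8912; exercise value = 27.0000 > continuation, so V_d = 27.0000 (exercise)
Node 0 (S = 120): continuation = e^(−0.05)·[0.2521·0.0000 + 0.7479·27.0000] = 19.2080; exercise value = 15.0000 ≤ continuation, so V_0 = 19.2080

€19.21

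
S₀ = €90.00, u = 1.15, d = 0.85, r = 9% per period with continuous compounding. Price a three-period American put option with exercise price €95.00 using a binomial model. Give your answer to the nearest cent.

€5.00

Risk-neutral probability p = (e^0.09 − 0.85)/(1.15 − 0.85) = 0.2442/0.3000 = 0.8139
Terminal stock prices: S_uuu = 136.9, S_uud = 101.2, S_udd = 74.78, S_ddd = 55.27
Terminal payoffs (K − S): max(-41.88, 0) = 0, max(-6.171, 0) = 0, max(20.22, 0) = 20.22, max(39.73, 0) = 39.73
Node uu (S = 119): continuation = e^(−0.09)·[0.8139·0.0000 + 0.1861·0.0000] = 0.0000; exercise value = 0.0000 ≤ continuation, so V_uu = 0.0000
Node ud (S = 87.97): continuation = e^(−0.09)·[0.8139·0.0000 + 0.1861·20.2213] = 3.4390; exercise value = 7.0250 > continuation, so V_ud = 7.0250 (exercise)
Node dd (S = 65.02): continuation = e^(−0.09)·[0.8139·20.2213 + 0.1861·39.7288] = 21.7985; exercise value = 29.9750 > continuation, so V_dd = 29.9750 (exercise)
Node u (S = 103.5): continuation = e^(−0.09)·[0.8139·0.0000 + 0.1861·7.0250] = 1.1947; exercise value = 0.0000 ≤ continuation, so V_u = 1.1947
Node d (S = 76.5): continuation = e^(−0.09)·[0.8139·7.0250 + 0.1861·29.9750] = 10.3235; exercise value = 18.5000 > continuation, so V_d = 18.5000 (exercise)
Node 0 (S = 90): continuation = e^(−0.09)·[0.8139·1.1947 + 0.1861·18.5000] = 4.0350; exercise value = 5.0000 > continuation, so V_0 = 5.0000 (exercise)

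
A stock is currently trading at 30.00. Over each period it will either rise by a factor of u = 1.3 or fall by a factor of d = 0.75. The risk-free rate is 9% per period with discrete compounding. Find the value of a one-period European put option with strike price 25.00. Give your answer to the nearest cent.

Risk-neutral probability p = (1 + 0.09 − 0.75)/(1.3 − 0.75) = 0.3400/0.5500 = 0.6182
Terminal stock prices: S_u = 39, S_d = 22.5
Terminal payoffs (K − S): max(-14, 0) = 0, max(2.5, 0) = 2.5
Node 0 (S = 30): V_0 = 1/1.09·[0.6182·0.0000 + 0.3818·2.5000] = 0.8757

0.88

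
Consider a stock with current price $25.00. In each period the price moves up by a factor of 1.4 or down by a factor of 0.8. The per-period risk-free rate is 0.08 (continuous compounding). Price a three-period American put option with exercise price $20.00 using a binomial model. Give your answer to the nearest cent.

$0.95

Risk-neutral probability p = (e^0.08 − 0.8)/(1.4 − 0.8) = 0.2833/0.6000 = 0.4721
Terminal stock prices: S_uuu = 68.6, S_uud = 39.2, S_udd = 22.4, S_ddd = 12.8
Terminal payoffs (K − S): max(-48.6, 0) = 0, max(-19.2, 0) = 0, max(-2.4, 0) = 0, max(7.2, 0) = 7.2
Node uu (S = 49): continuation = e^(−0.08)·[0.4721·0.0000 + 0.5279·0.0000] = 0.0000; exercise value = 0.0000 ≤ continuation, so V_uu = 0.0000
Node ud (S = 28): continuation = e^(−0.08)·[0.4721·0.0000 + 0.5279·0.0000] = 0.0000; exercise value = 0.0000 ≤ continuation, so V_ud = 0.0000
Node dd (S = 16): continuation = e^(−0.08)·[0.4721·0.0000 + 0.5279·7.2000] = 3.5084; exercise value = 4.0000 > continuation, so V_dd = 4.0000 (exercise)
Node u (S = 35): continuation = e^(−0.08)·[0.4721·0.0000 + 0.5279·0.0000] = 0.0000; exercise value = 0.0000 ≤ continuation, so V_u = 0.0000
Node d (S = 20): continuation = e^(−0.08)·[0.4721·0.0000 + 0.5279·4.0000] = 1.9491; exercise value = 0.0000 ≤ continuation, so V_d = 1.9491
Node 0 (S = 25): continuation = e^(−0.08)·[0.4721·0.0000 + 0.5279·1.9491] = 0.9497; exercise value = 0.0000 ≤ continuation, so V_0 = 0.9497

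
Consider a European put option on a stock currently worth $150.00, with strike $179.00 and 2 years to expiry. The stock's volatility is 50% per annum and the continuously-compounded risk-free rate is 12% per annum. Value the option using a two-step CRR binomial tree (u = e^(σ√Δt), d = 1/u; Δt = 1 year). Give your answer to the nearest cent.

$35.77

CRR parameters: u = e^(σ√Δt) = e^(0.5·√1) = 1.6487, d = 1/u = 0.6065
Per-period rate: rΔt = 0.12·1 = 0.12, so R = e^0.12 = 1.1275
Risk-neutral probability p = (e^0.12 − 0.6065)/(1.6487 − 0.6065) = 0.5210/1.0422 = 0.4999
Terminal stock prices: S_uu = 407.7, S_ud = 150, S_dd = 55.18
Terminal payoffs (K − S): max(-228.7, 0) = 0, max(29, 0) = 29, max(123.8, 0) = 123.8
Node u (S = 247.3): V_u = e^(−0.12)·[0.4999·0.0000 + 0.5001·29.0000] = 12.8635
Node d (S = 90.98): V_d = e^(−0.12)·[0.4999·29.0000 + 0.5001·123.8181] = 67.7792
Node 0 (S = 150): V_0 = e^(−0.12)·[0.4999·12.8635 + 0.5001·67.7792] = 35.7679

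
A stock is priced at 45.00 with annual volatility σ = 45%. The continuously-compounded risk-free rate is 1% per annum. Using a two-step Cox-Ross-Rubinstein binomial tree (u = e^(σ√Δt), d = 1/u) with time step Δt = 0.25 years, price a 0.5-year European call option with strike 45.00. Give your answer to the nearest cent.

CRR parameters: u = e^(σ√Δt) = e^(0.45·√0.25) = 1.2523, d = 1/u = 0.7985
Per-period rate: rΔt = 0.01·0.25 = 0.0025, so R = e^0.0025 = 1.0025
Risk-neutral probability p = (e^0.0025 − 0.7985)/(1.2523 − 0.7985) = 0.2040/0.4538 = 0.4495
Terminal stock prices: S_uu = 70.57, S_ud = 45, S_dd = 28.69
Terminal payoffs (S − K): max(25.57, 0) = 25.57, max(0, 0) = 0, max(-16.31, 0) = 0
Node u (S = 56.35): V_u = e^(−0.0025)·[0.4495·25.5740 + 0.5505·0.0000] = 11.4669
Node d (S = 35.93): V_d = e^(−0.0025)·[0.4495·0.0000 + 0.5505·0.0000] = 0.0000
Node 0 (S = 45): V_0 = e^(−0.0025)·[0.4495·11.4669 + 0.5505·0.0000] = 5.1415

5.14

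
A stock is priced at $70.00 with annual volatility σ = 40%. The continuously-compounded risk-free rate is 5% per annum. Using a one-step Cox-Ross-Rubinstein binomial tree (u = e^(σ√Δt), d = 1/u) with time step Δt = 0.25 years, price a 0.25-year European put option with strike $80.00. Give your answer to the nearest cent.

CRR parameters: u = e^(σ√Δt) = e^(0.4·√0.25) = 1.2214, d = 1/u = 0.8187
Per-period rate: rΔt = 0.05·0.25 = 0.0125, so R = e^0.0125 = 1.0126
Risk-neutral probability p = (e^0.0125 − 0.8187)/(1.2214 − 0.8187) = 0.1938/0.4027 = 0.4814
Terminal stock prices: S_u = 85.5, S_d = 57.31
Terminal payoffs (K − S): max(-5.498, 0) = 0, max(22.69, 0) = 22.69
Node 0 (S = 70): V_0 = e^(−0.0125)·[0.4814·0.0000 + 0.5186·22.6888] = 11.6202

$11.62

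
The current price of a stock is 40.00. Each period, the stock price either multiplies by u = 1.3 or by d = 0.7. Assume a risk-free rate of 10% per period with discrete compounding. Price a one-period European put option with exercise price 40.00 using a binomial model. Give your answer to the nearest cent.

Risk-neutral probability p = (1 + 0.1 − 0.7)/(1.3 − 0.7) = 0.4000/0.6000 = 0.6667
Terminal stock prices: S_u = 52, S_d = 28
Terminal payoffs (K − S): max(-12, 0) = 0, max(12, 0) = 12
Node 0 (S = 40): V_0 = 1/1.1·[0.6667·0.0000 + 0.3333·12.0000] = 3.6364

3.64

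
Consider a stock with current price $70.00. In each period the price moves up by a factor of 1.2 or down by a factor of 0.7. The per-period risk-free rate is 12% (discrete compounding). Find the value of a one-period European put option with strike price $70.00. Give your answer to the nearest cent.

Risk-neutral probability p = (1 + 0.12 − 0.7)/(1.2 − 0.7) = 0.4200/0.5000 = 0.8400
Terminal stock prices: S_u = 84, S_d = 49
Terminal payoffs (K − S): max(-14, 0) = 0, max(21, 0) = 21
Node 0 (S = 70): V_0 = 1/1.12·[0.8400·0.0000 + 0.1600·21.0000] = 3.0000

$3.00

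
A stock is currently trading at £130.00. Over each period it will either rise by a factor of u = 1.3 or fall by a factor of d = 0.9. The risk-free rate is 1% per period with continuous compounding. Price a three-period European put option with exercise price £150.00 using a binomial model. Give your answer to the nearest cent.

£25.93

Risk-neutral probability p = (e^0.01 − 0.9)/(1.3 − 0.9) = 0.1101/0.4000 = 0.2751
Terminal stock prices: S_uuu = 285.6, S_uud = 197.7, S_udd = 136.9, S_ddd = 94.77
Terminal payoffs (K − S): max(-135.6, 0) = 0, max(-47.73, 0) = 0, max(13.11, 0) = 13.11, max(55.23, 0) = 55.23
Node uu (S = 219.7): V_uu = e^(−0.01)·[0.2751·0.0000 + 0.7249·0.0000] = 0.0000
Node ud (S = 152.1): V_ud = e^(−0.01)·[0.2751·0.0000 + 0.7249·13.1100] = 9.4085
Node dd (S = 105.3): V_dd = e^(−0.01)·[0.2751·13.1100 + 0.7249·55.2300] = 43.2075
Node u (S = 169): V_u = e^(−0.01)·[0.2751·0.0000 + 0.7249·9.4085] = 6.7522
Node d (S = 117): V_d = e^(−0.01)·[0.2751·9.4085 + 0.7249·43.2075] = 33.5711
Node 0 (S = 130): V_0 = e^(−0.01)·[0.2751·6.7522 + 0.7249·33.5711] = 25.9319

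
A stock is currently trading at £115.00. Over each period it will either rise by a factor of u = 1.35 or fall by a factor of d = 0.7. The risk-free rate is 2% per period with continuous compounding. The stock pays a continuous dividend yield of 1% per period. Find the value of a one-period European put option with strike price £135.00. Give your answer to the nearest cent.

Per-period risk-free factor R = e^0.02 = 1.0202; dividend-adjusted growth = e^(0.02−0.01) = 1.0101.
Risk-neutral probability p = (1.0101 − 0.7)/(1.35 − 0.7) = 0.3101/0.6500 = 0.4770
Terminal stock prices: S_u = 155.2, S_d = 80.5
Terminal payoffs (K − S): max(-20.25, 0) = 0, max(54.5, 0) = 54.5
Node 0 (S = 115): V_0 = e^(−0.02)·[0.4770·0.0000 + 0.5230·54.5000] = 27.9391

£27.94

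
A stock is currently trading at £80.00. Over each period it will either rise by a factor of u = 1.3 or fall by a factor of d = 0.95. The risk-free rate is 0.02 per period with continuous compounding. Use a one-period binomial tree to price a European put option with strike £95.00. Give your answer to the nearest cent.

Risk-neutral probability p = (e^0.02 − 0.95)/(1.3 − 0.95) = 0.0702/0.3500 = 0.2006
Terminal stock prices: S_u = 104, S_d = 76
Terminal payoffs (K − S): max(-9, 0) = 0, max(19, 0) = 19
Node 0 (S = 80): V_0 = e^(−0.02)·[0.2006·0.0000 + 0.7994·19.0000] = 14.8883

£14.89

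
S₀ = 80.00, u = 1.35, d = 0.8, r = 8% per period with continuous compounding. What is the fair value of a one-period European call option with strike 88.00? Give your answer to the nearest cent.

Risk-neutral probability p = (e^0.08 − 0.8)/(1.35 − 0.8) = 0.2833/0.5500 = 0.5151
Terminal stock prices: S_u = 108, S_d = 64
Terminal payoffs (S − K): max(20, 0) = 20, max(-24, 0) = 0
Node 0 (S = 80): V_0 = e^(−0.08)·[0.5151·20.0000 + 0.4849·0.0000] = 9.5093

9.51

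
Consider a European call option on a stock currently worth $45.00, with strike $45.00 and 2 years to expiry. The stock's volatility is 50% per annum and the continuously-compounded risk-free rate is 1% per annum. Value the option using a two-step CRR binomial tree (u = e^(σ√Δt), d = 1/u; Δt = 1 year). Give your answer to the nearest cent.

$11.36

CRR parameters: u = e^(σ√Δt) = e^(0.5·√1) = 1.6487, d = 1/u = 0.6065
Per-period rate: rΔt = 0.01·1 = 0.01, so R = e^0.01 = 1.0101
Risk-neutral probability p = (e^0.01 − 0.6065)/(1.6487 − 0.6065) = 0.4035/1.0422 = 0.3872
Terminal stock prices: S_uu = 122.3, S_ud = 45, S_dd = 16.55
Terminal payoffs (S − K): max(77.32, 0) = 77.32, max(0, 0) = 0, max(-28.45, 0) = 0
Node u (S = 74.19): V_u = e^(−0.01)·[0.3872·77.3227 + 0.6128·0.0000] = 29.6402
Node d (S = 27.29): V_d = e^(−0.01)·[0.3872·0.0000 + 0.6128·0.0000] = 0.0000
Node 0 (S = 45): V_0 = e^(−0.01)·[0.3872·29.6402 + 0.6128·0.0000] = 11.3620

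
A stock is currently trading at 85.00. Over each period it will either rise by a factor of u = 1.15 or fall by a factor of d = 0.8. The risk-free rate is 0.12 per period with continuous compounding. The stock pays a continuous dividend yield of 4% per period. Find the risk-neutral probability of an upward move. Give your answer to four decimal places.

p = 0.8094

Per-period risk-free factor R = e^0.12 = 1.1275; dividend-adjusted growth = e^(0.12−0.04) = 1.0833.
Risk-neutral probability p = (1.0833 − 0.8)/(1.15 − 0.8) = 0.2833/0.3500 = 0.8094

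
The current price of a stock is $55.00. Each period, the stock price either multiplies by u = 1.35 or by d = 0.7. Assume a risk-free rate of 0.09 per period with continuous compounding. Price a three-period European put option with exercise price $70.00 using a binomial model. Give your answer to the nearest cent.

$9.61

Risk-neutral probability p = (e^0.09 − 0.7)/(1.35 − 0.7) = 0.3942/0.6500 = 0.6064
Terminal stock prices: S_uuu = 135.3, S_uud = 70.17, S_udd = 36.38, S_ddd = 18.86
Terminal payoffs (K − S): max(-65.32, 0) = 0, max(-0.1663, 0) = 0, max(33.62, 0) = 33.62, max(51.14, 0) = 51.14
Node uu (S = 100.2): V_uu = e^(−0.09)·[0.6064·0.0000 + 0.3936·0.0000] = 0.0000
Node ud (S = 51.97): V_ud = e^(−0.09)·[0.6064·0.0000 + 0.3936·33.6175] = 12.0923
Node dd (S = 26.95): V_dd = e^(−0.09)·[0.6064·33.6175 + 0.3936·51.1350] = 37.0252
Node u (S = 74.25): V_u = e^(−0.09)·[0.6064·0.0000 + 0.3936·12.0923] = 4.3496
Node d (S = 38.5): V_d = e^(−0.09)·[0.6064·12.0923 + 0.3936·37.0252] = 20.0200
Node 0 (S = 55): V_0 = e^(−0.09)·[0.6064·4.3496 + 0.3936·20.0200] = 9.6119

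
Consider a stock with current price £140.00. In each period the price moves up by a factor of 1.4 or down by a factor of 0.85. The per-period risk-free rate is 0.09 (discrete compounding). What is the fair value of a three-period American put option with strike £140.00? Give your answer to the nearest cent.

Risk-neutral probability p = (1 + 0.09 − 0.85)/(1.4 − 0.85) = 0.2400/0.5500 = 0.4364
Terminal stock prices: S_uuu = 384.2, S_uud = 233.2, S_udd = 141.6, S_ddd = 85.98
Terminal payoffs (K − S): max(-244.2, 0) = 0, max(-93.24, 0) = 0, max(-1.61, 0) = 0, max(54.02, 0) = 54.02
Node uu (S = 274.4): continuation = 1/1.09·[0.4364·0.0000 + 0.5636·0.0000] = 0.0000; exercise value = 0.0000 ≤ continuation, so V_uu = 0.0000
Node ud (S = 166.6): continuation = 1/1.09·[0.4364·0.0000 + 0.5636·0.0000] = 0.0000; exercise value = 0.0000 ≤ continuation, so V_ud = 0.0000
Node dd (S = 101.1): continuation = 1/1.09·[0.4364·0.0000 + 0.5636·54.0225] = 27.9349; exercise value = 38.8500 > continuation, so V_dd = 38.8500 (exercise)
Node u (S = 196): continuation = 1/1.09·[0.4364·0.0000 + 0.5636·0.0000] = 0.0000; exercise value = 0.0000 ≤ continuation, so V_u = 0.0000
Node d (S = 119): continuation = 1/1.09·[0.4364·0.0000 + 0.5636·38.8500] = 20.0892; exercise value = 21.0000 > continuation, so V_d = 21.0000 (exercise)
Node 0 (S = 140): continuation = 1/1.09·[0.4364·0.0000 + 0.5636·21.0000] = 10.8590; exercise value = 0.0000 ≤ continuation, so V_0 = 10.8590

£10.86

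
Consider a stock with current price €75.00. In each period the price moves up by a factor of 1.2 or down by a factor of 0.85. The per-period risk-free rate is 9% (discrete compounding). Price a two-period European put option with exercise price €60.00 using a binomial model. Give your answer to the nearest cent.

€0.48

Risk-neutral probability p = (1 + 0.09 − 0.85)/(1.2 − 0.85) = 0.2400/0.3500 = 0.6857
Terminal stock prices: S_uu = 108, S_ud = 76.5, S_dd = 54.19
Terminal payoffs (K − S): max(-48, 0) = 0, max(-16.5, 0) = 0, max(5.813, 0) = 5.813
Node u (S = 90): V_u = 1/1.09·[0.6857·0.0000 + 0.3143·0.0000] = 0.0000
Node d (S = 63.75): V_d = 1/1.09·[0.6857·0.0000 + 0.3143·5.8125] = 1.6760
Node 0 (S = 75): V_0 = 1/1.09·[0.6857·0.0000 + 0.3143·1.6760] = 0.4832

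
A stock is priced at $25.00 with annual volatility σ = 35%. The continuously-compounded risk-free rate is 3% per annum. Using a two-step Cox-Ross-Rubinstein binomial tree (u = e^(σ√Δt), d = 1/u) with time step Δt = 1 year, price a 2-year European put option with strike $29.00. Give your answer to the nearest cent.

$6.49

CRR parameters: u = e^(σ√Δt) = e^(0.35·√1) = 1.4191, d = 1/u = 0.7047
Per-period rate: rΔt = 0.03·1 = 0.03, so R = e^0.03 = 1.0305
Risk-neutral probability p = (e^0.03 − 0.7047)/(1.4191 − 0.7047) = 0.3258/0.7144 = 0.4560
Terminal stock prices: S_uu = 50.34, S_ud = 25, S_dd = 12.41
Terminal payoffs (K − S): max(-21.34, 0) = 0, max(4, 0) = 4, max(16.59, 0) = 16.59
Node u (S = 35.48): V_u = e^(−0.03)·[0.4560·0.0000 + 0.5440·4.0000] = 2.1116
Node d (S = 17.62): V_d = e^(−0.03)·[0.4560·4.0000 + 0.5440·16.5854] = 10.5257
Node 0 (S = 25): V_0 = e^(−0.03)·[0.4560·2.1116 + 0.5440·10.5257] = 6.4911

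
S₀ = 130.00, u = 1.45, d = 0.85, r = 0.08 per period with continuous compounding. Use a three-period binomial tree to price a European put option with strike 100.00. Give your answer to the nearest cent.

3.62

Risk-neutral probability p = (e^0.08 − 0.85)/(1.45 − 0.85) = 0.2333/0.6000 = 0.3888
Terminal stock prices: S_uuu = 396.3, S_uud = 232.3, S_udd = 136.2, S_ddd = 79.84
Terminal payoffs (K − S): max(-296.3, 0) = 0, max(-132.3, 0) = 0, max(-36.19, 0) = 0, max(20.16, 0) = 20.16
Node uu (S = 273.3): V_uu = e^(−0.08)·[0.3888·0.0000 + 0.6112·0.0000] = 0.0000
Node ud (S = 160.2): V_ud = e^(−0.08)·[0.3888·0.0000 + 0.6112·0.0000] = 0.0000
Node dd (S = 93.92): V_dd = e^(−0.08)·[0.3888·0.0000 + 0.6112·20.1638] = 11.3763
Node u (S = 188.5): V_u = e^(−0.08)·[0.3888·0.0000 + 0.6112·0.0000] = 0.0000
Node d (S = 110.5): V_d = e^(−0.08)·[0.3888·0.0000 + 0.6112·11.3763] = 6.4185
Node 0 (S = 130): V_0 = e^(−0.08)·[0.3888·0.0000 + 0.6112·6.4185] = 3.6213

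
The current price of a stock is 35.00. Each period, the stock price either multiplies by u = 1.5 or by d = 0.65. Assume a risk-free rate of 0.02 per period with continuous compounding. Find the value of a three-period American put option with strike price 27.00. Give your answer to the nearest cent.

Risk-neutral probability p = (e^0.02 − 0.65)/(1.5 − 0.65) = 0.3702/0.8500 = 0.4355
Terminal stock prices: S_uuu = 118.1, S_uud = 51.19, S_udd = 22.18, S_ddd = 9.612
Terminal payoffs (K − S): max(-91.12, 0) = 0, max(-24.19, 0) = 0, max(4.819, 0) = 4.819, max(17.39, 0) = 17.39
Node uu (S = 78.75): continuation = e^(−0.02)·[0.4355·0.0000 + 0.5645·0.0000] = 0.0000; exercise value = 0.0000 ≤ continuation, so V_uu = 0.0000
Node ud (S = 34.12): continuation = e^(−0.02)·[0.4355·0.0000 + 0.5645·4.8187] = 2.6662; exercise value = 0.0000 ≤ continuation, so V_ud = 2.6662
Node dd (S = 14.79): continuation = e^(−0.02)·[0.4355·4.8187 + 0.5645·17.3881] = 11.6779; exercise value = 12.2125 > continuation, so V_dd = 12.2125 (exercise)
Node u (S = 52.5): continuation = e^(−0.02)·[0.4355·0.0000 + 0.5645·2.6662] = 1.4752; exercise value = 0.0000 ≤ continuation, so V_u = 1.4752
Node d (S = 22.75): continuation = e^(−0.02)·[0.4355·2.6662 + 0.5645·12.2125] = 7.8953; exercise value = 4.2500 ≤ continuation, so V_d = 7.8953
Node 0 (S = 35): continuation = e^(−0.02)·[0.4355·1.4752 + 0.5645·7.8953] = 4.9982; exercise value = 0.0000 ≤ continuation, so V_0 = 4.9982

5.00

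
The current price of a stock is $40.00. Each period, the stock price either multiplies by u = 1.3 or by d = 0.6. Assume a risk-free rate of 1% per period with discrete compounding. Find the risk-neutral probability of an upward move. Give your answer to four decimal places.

Risk-neutral probability p = (1 + 0.01 − 0.6)/(1.3 − 0.6) = 0.4100/0.7000 = 0.5857

p = 0.5857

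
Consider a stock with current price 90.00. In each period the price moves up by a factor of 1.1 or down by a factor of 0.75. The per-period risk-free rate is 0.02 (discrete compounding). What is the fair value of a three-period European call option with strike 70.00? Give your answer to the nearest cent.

26.03

Risk-neutral probability p = (1 + 0.02 − 0.75)/(1.1 − 0.75) = 0.2700/0.3500 = 0.7714
Terminal stock prices: S_uuu = 119.8, S_uud = 81.68, S_udd = 55.69, S_ddd = 37.97
Terminal payoffs (S − K): max(49.79, 0) = 49.79, max(11.68, 0) = 11.68, max(-14.31, 0) = 0, max(-32.03, 0) = 0
Node uu (S = 108.9): V_uu = 1/1.02·[0.7714·49.7900 + 0.2286·11.6750] = 40.2725
Node ud (S = 74.25): V_ud = 1/1.02·[0.7714·11.6750 + 0.2286·0.0000] = 8.8298
Node dd (S = 50.62): V_dd = 1/1.02·[0.7714·0.0000 + 0.2286·0.0000] = 0.0000
Node u (S = 99): V_u = 1/1.02·[0.7714·40.2725 + 0.2286·8.8298] = 32.4369
Node d (S = 67.5): V_d = 1/1.02·[0.7714·8.8298 + 0.2286·0.0000] = 6.6780
Node 0 (S = 90): V_0 = 1/1.02·[0.7714·32.4369 + 0.2286·6.6780] = 26.0286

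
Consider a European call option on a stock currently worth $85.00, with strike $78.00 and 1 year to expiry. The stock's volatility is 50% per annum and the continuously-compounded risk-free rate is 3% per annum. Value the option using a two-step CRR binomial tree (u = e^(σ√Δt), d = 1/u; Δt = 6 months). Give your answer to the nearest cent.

CRR parameters: u = e^(σ√Δt) = e^(0.5·√0.5) = 1.4241, d = 1/u = 0.7022
Per-period rate: rΔt = 0.03·0.5 = 0.015, so R = e^0.015 = 1.0151
Risk-neutral probability p = (e^0.015 − 0.7022)/(1.4241 − 0.7022) = 0.3129/0.7219 = 0.4335
Terminal stock prices: S_uu = 172.4, S_ud = 85, S_dd = 41.91
Terminal payoffs (S − K): max(94.39, 0) = 94.39, max(7, 0) = 7, max(-36.09, 0) = 0
Node u (S = 121.1): V_u = e^(−0.015)·[0.4335·94.3898 + 0.5665·7.0000] = 44.2114
Node d (S = 59.69): V_d = e^(−0.015)·[0.4335·7.0000 + 0.5665·0.0000] = 2.9890
Node 0 (S = 85): V_0 = e^(−0.015)·[0.4335·44.2114 + 0.5665·2.9890] = 20.5465

$20.55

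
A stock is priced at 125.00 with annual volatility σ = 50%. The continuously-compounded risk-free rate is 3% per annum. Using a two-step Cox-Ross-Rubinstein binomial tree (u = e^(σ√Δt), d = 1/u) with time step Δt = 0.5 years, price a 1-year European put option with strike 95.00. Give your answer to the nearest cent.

10.39

CRR parameters: u = e^(σ√Δt) = e^(0.5·√0.5) = 1.4241, d = 1/u = 0.7022
Per-period rate: rΔt = 0.03·0.5 = 0.015, so R = e^0.015 = 1.0151
Risk-neutral probability p = (e^0.015 − 0.7022)/(1.4241 − 0.7022) = 0.3129/0.7219 = 0.4335
Terminal stock prices: S_uu = 253.5, S_ud = 125, S_dd = 61.63
Terminal payoffs (K − S): max(-158.5, 0) = 0, max(-30, 0) = 0, max(33.37, 0) = 33.37
Node u (S = 178): V_u = e^(−0.015)·[0.4335·0.0000 + 0.5665·0.0000] = 0.0000
Node d (S = 87.77): V_d = e^(−0.015)·[0.4335·0.0000 + 0.5665·33.3664] = 18.6221
Node 0 (S = 125): V_0 = e^(−0.015)·[0.4335·0.0000 + 0.5665·18.6221] = 10.3932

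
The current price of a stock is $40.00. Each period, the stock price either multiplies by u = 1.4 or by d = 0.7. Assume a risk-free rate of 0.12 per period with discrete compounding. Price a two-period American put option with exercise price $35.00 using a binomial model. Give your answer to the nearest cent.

$2.50

Risk-neutral probability p = (1 + 0.12 − 0.7)/(1.4 − 0.7) = 0.4200/0.7000 = 0.6000
Terminal stock prices: S_uu = 78.4, S_ud = 39.2, S_dd = 19.6
Terminal payoffs (K − S): max(-43.4, 0) = 0, max(-4.2, 0) = 0, max(15.4, 0) = 15.4
Node u (S = 56): continuation = 1/1.12·[0.6000·0.0000 + 0.4000·0.0000] = 0.0000; exercise value = 0.0000 ≤ continuation, so V_u = 0.0000
Node d (S = 28): continuation = 1/1.12·[0.6000·0.0000 + 0.4000·15.4000] = 5.5000; exercise value = 7.0000 > continuation, so V_d = 7.0000 (exercise)
Node 0 (S = 40): continuation = 1/1.12·[0.6000·0.0000 + 0.4000·7.0000] = 2.5000; exercise value = 0.0000 ≤ continuation, so V_0 = 2.5000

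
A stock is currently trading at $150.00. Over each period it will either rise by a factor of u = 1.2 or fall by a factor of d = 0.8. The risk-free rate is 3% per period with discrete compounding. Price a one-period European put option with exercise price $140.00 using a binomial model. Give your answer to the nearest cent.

Risk-neutral probability p = (1 + 0.03 − 0.8)/(1.2 − 0.8) = 0.2300/0.4000 = 0.5750
Terminal stock prices: S_u = 180, S_d = 120
Terminal payoffs (K − S): max(-40, 0) = 0, max(20, 0) = 20
Node 0 (S = 150): V_0 = 1/1.03·[0.5750·0.0000 + 0.4250·20.0000] = 8.2524

$8.25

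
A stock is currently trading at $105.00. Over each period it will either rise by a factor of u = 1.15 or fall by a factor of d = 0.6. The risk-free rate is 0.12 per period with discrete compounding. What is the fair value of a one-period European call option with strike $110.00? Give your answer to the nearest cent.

$9.07

Risk-neutral probability p = (1 + 0.12 − 0.6)/(1.15 − 0.6) = 0.5200/0.5500 = 0.9455
Terminal stock prices: S_u = 120.7, S_d = 63
Terminal payoffs (S − K): max(10.75, 0) = 10.75, max(-47, 0) = 0
Node 0 (S = 105): V_0 = 1/1.12·[0.9455·10.7500 + 0.0545·0.0000] = 9.0747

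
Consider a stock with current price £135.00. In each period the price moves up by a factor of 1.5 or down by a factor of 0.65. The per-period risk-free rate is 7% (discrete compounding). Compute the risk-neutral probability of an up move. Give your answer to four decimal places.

Risk-neutral probability p = (1 + 0.07 − 0.65)/(1.5 − 0.65) = 0.4200/0.8500 = 0.4941

p = 0.4941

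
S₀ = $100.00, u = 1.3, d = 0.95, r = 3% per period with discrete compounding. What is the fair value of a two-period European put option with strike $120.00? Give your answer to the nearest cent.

$16.69

Risk-neutral probability p = (1 + 0.03 − 0.95)/(1.3 − 0.95) = 0.0800/0.3500 = 0.2286
Terminal stock prices: S_uu = 169, S_ud = 123.5, S_dd = 90.25
Terminal payoffs (K − S): max(-49, 0) = 0, max(-3.5, 0) = 0, max(29.75, 0) = 29.75
Node u (S = 130): V_u = 1/1.03·[0.2286·0.0000 + 0.7714·0.0000] = 0.0000
Node d (S = 95): V_d = 1/1.03·[0.2286·0.0000 + 0.7714·29.7500] = 22.2816
Node 0 (S = 100): V_0 = 1/1.03·[0.2286·0.0000 + 0.7714·22.2816] = 16.6880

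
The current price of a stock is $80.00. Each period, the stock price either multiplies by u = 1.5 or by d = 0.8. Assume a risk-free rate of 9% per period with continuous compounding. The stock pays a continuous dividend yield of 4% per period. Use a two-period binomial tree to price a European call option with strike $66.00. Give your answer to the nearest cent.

Per-period risk-free factor R = e^0.09 = 1.0942; dividend-adjusted growth = e^(0.09−0.04) = 1.0513.
Risk-neutral probability p = (1.0513 − 0.8)/(1.5 − 0.8) = 0.2513/0.7000 = 0.3590
Terminal stock prices: S_uu = 180, S_ud = 96, S_dd = 51.2
Terminal payoffs (S − K): max(114, 0) = 114, max(30, 0) = 30, max(-14.8, 0) = 0
Node u (S = 120): V_u = e^(−0.09)·[0.3590·114.0000 + 0.6410·30.0000] = 54.9753
Node d (S = 64): V_d = e^(−0.09)·[0.3590·30.0000 + 0.6410·0.0000] = 9.8419
Node 0 (S = 80): V_0 = e^(−0.09)·[0.3590·54.9753 + 0.6410·9.8419] = 23.8014

$23.80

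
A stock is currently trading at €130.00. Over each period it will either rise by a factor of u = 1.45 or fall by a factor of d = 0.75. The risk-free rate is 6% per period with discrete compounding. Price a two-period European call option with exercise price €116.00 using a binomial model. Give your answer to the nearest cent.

€38.61

Risk-neutral probability p = (1 + 0.06 − 0.75)/(1.45 − 0.75) = 0.3100/0.7000 = 0.4429
Terminal stock prices: S_uu = 273.3, S_ud = 141.4, S_dd = 73.12
Terminal payoffs (S − K): max(157.3, 0) = 157.3, max(25.38, 0) = 25.38, max(-42.88, 0) = 0
Node u (S = 188.5): V_u = 1/1.06·[0.4429·157.3250 + 0.5571·25.3750] = 79.0660
Node d (S = 97.5): V_d = 1/1.06·[0.4429·25.3750 + 0.5571·0.0000] = 10.6014
Node 0 (S = 130): V_0 = 1/1.06·[0.4429·79.0660 + 0.5571·10.6014] = 38.6052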